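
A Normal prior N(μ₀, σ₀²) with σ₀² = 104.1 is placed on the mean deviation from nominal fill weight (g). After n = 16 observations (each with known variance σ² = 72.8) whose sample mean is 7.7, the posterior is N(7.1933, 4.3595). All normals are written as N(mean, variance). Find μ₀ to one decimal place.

μ₀ = -4.4

The posterior mean is a precision-weighted average: μ_n = (τ₀μ₀ + τ_data·x̄)/(τ₀+τ_data), with τ₀=1/σ₀² and τ_data=n/σ².
Here τ₀ = 1/104.1 = 0.009606 and τ_data = 16/72.8 = 0.219780, so τ_n = 0.229386.
Rearranging for μ₀: μ₀ = (μ_n·τ_n − τ_data·x̄)/τ₀ = (7.1933·0.229386 − 0.219780·7.7) / 0.009606 = -0.042264/0.009606 ≈ -4.4.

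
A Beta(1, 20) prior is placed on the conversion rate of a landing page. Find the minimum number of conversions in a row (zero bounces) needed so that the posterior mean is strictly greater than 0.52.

After k conversions and 0 bounces the posterior is Beta(1+k, 20), with mean (1+k)/(1+20+k).
Set (1+k)/(21+k) > 0.52 and solve: k > (0.52·21 − 1)/(1 − 0.52) = 20.667.
The smallest integer exceeding 20.667 is 21, and checking k=21: (22)/(42) = 0.5238 > 0.52.

k = 21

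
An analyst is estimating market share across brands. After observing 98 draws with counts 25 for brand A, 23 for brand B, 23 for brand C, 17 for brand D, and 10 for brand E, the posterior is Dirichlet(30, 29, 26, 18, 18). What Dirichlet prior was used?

For a Dirichlet(α) prior with multinomial counts c, the posterior is Dirichlet(α + c) componentwise.
Subtract each count from the matching posterior parameter: 30−25=5, 29−23=6, 26−23=3, 18−17=1, 18−10=8.

Dirichlet(5, 6, 3, 1, 8)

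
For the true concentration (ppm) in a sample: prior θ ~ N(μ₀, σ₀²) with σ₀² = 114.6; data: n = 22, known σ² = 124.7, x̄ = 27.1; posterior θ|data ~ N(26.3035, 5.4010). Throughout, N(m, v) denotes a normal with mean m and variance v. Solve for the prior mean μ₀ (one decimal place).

With known observation variance, the Normal–Normal posterior has precision τ_n = τ₀ + n/σ² and mean μ_n = (τ₀μ₀ + (n/σ²)x̄)/τ_n.
Here τ₀ = 1/114.6 = 0.008726 and τ_data = 22/124.7 = 0.176423, so τ_n = 0.185149.
Rearranging for μ₀: μ₀ = (μ_n·τ_n − τ_data·x̄)/τ₀ = (26.3035·0.185149 − 0.176423·27.1) / 0.008726 = 0.089003/0.008726 ≈ 10.2.

μ₀ = 10.2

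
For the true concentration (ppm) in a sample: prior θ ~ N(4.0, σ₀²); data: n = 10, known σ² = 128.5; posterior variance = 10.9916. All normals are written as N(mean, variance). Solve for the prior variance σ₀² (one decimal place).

σ₀² = 76.0

For the Normal–Normal model with known σ², precisions add: τ_n = τ₀ + n/σ².
So 1/σ₀² = 1/10.9916 − 10/128.5 = 0.090979 − 0.077821 = 0.013158.
Hence σ₀² = 1/0.013158 ≈ 76.0.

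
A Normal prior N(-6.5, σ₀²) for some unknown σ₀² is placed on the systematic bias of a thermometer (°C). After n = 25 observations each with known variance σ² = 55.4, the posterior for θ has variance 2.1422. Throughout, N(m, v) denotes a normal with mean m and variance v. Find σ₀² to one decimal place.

σ₀² = 64.3

Posterior precision equals prior precision plus data precision: 1/σ_n² = 1/σ₀² + n/σ².
So 1/σ₀² = 1/2.1422 − 25/55.4 = 0.466810 − 0.451264 = 0.015546.
Hence σ₀² = 1/0.015546 ≈ 64.3.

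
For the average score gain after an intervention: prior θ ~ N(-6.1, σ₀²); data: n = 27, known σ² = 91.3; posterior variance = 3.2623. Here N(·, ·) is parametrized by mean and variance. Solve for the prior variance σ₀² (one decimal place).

Posterior precision equals prior precision plus data precision: 1/σ_n² = 1/σ₀² + n/σ².
So 1/σ₀² = 1/3.2623 − 27/91.3 = 0.306532 − 0.295728 = 0.010804.
Hence σ₀² = 1/0.010804 ≈ 92.6.

σ₀² = 92.6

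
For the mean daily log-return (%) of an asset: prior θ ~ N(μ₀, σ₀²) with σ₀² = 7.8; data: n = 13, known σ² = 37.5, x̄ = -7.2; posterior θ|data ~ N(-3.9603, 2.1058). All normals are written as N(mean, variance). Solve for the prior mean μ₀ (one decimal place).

μ₀ = 4.8

With known observation variance, the Normal–Normal posterior has precision τ_n = τ₀ + n/σ² and mean μ_n = (τ₀μ₀ + (n/σ²)x̄)/τ_n.
Here τ₀ = 1/7.8 = 0.128205 and τ_data = 13/37.5 = 0.346667, so τ_n = 0.474872.
Rearranging for μ₀: μ₀ = (μ_n·τ_n − τ_data·x̄)/τ₀ = (-3.9603·0.474872 − 0.346667·-7.2) / 0.128205 = 0.615367/0.128205 ≈ 4.8.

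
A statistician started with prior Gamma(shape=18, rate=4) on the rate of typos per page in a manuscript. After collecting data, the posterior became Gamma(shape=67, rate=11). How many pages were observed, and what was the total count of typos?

n = 7 pages with total 49 typos

Gamma–Poisson conjugacy: posterior shape = α + Σxᵢ, posterior rate = β + n.
Matching: Σxᵢ = 67 − 18 = 49 and n = 11 − 4 = 7.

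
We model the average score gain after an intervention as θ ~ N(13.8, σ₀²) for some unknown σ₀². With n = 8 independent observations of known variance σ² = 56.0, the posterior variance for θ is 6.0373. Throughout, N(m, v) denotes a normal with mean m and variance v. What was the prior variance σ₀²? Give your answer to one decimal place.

σ₀² = 43.9

Posterior precision equals prior precision plus data precision: 1/σ_n² = 1/σ₀² + n/σ².
So 1/σ₀² = 1/6.0373 − 8/56.0 = 0.165637 − 0.142857 = 0.022780.
Hence σ₀² = 1/0.022780 ≈ 43.9.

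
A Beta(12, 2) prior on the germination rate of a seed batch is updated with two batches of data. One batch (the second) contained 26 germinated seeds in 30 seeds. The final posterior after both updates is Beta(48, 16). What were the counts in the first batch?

10 germinated seeds and 10 non-germinating seeds

Sequential conjugate updates are equivalent to a single update on the pooled data, so total successes = posterior α − prior α and total failures = posterior β − prior β.
Total across both batches: 48−12=36 germinated seeds, 16−2=14 non-germinating seeds.
Subtract the second batch: 36−26=10 germinated seeds and 14−4=10 non-germinating seeds.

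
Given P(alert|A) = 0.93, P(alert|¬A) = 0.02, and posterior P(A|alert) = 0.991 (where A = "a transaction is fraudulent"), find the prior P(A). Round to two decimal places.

P(A) = 0.70

Bayes' rule in odds form gives O(A|E) = O(A)·[P(E|A)/P(E|¬A)], hence O(A) = O(A|E)/LR.
Posterior odds = 0.991/(1−0.991) = 110.1111. LR = 0.93/0.02 = 46.5000.
Prior odds = 110.1111/46.5000 = 2.3680, so P(A) = 2.3680/(1+2.3680) ≈ 0.70.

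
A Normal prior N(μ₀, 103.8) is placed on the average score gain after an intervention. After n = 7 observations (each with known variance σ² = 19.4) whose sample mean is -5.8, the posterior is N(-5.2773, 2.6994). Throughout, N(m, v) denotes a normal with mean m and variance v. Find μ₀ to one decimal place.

μ₀ = 14.3

With known observation variance, the Normal–Normal posterior has precision τ_n = τ₀ + n/σ² and mean μ_n = (τ₀μ₀ + (n/σ²)x̄)/τ_n.
Here τ₀ = 1/103.8 = 0.009634 and τ_data = 7/19.4 = 0.360825, so τ_n = 0.370459.
Rearranging for μ₀: μ₀ = (μ_n·τ_n − τ_data·x̄)/τ₀ = (-5.2773·0.370459 − 0.360825·-5.8) / 0.009634 = 0.137762/0.009634 ≈ 14.3.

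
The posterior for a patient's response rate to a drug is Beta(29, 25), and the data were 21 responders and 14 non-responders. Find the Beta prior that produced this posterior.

A Beta(a, b) prior with s successes and f failures in binomial data gives a Beta(a+s, b+f) posterior.
So a = 29 − 21 = 8 and b = 25 − 14 = 11.

Beta(8, 11)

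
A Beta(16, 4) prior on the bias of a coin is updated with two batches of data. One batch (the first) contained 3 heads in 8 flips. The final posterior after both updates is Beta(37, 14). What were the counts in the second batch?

Sequential conjugate updates are equivalent to a single update on the pooled data, so total successes = posterior α − prior α and total failures = posterior β − prior β.
Total across both batches: 37−16=21 heads, 14−4=10 tails.
Subtract the first batch: 21−3=18 heads and 10−5=5 tails.

18 heads and 5 tails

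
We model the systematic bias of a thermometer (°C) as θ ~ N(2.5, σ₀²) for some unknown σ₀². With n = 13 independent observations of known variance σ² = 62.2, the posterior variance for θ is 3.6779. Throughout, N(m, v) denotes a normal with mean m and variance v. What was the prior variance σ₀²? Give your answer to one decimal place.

For the Normal–Normal model with known σ², precisions add: τ_n = τ₀ + n/σ².
So 1/σ₀² = 1/3.6779 − 13/62.2 = 0.271894 − 0.209003 = 0.062891.
Hence σ₀² = 1/0.062891 ≈ 15.9.

σ₀² = 15.9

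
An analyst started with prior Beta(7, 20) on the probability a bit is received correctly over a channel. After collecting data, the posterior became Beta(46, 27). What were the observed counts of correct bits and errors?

Beta is conjugate to the binomial likelihood: posterior = Beta(α+s, β+f).
Match parameters: s=46−7=39, f=27−20=7.

39 correct bits and 7 errors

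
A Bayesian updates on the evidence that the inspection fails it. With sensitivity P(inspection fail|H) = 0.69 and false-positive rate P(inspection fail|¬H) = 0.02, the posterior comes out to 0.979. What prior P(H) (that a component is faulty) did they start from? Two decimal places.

Bayes' rule in odds form gives O(H|E) = O(H)·[P(E|H)/P(E|¬H)], hence O(H) = O(H|E)/LR.
Posterior odds = 0.979/(1−0.979) = 46.6190. LR = 0.69/0.02 = 34.5000.
Prior odds = 46.6190/34.5000 = 1.3513, so P(H) = 1.3513/(1+1.3513) ≈ 0.57.

P(H) = 0.57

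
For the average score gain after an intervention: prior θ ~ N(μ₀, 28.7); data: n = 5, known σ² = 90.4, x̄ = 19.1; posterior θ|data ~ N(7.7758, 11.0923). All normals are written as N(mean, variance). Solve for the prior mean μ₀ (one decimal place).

With known observation variance, the Normal–Normal posterior has precision τ_n = τ₀ + n/σ² and mean μ_n = (τ₀μ₀ + (n/σ²)x̄)/τ_n.
Here τ₀ = 1/28.7 = 0.034843 and τ_data = 5/90.4 = 0.055310, so τ_n = 0.090153.
Rearranging for μ₀: μ₀ = (μ_n·τ_n − τ_data·x̄)/τ₀ = (7.7758·0.090153 − 0.055310·19.1) / 0.034843 = -0.355409/0.034843 ≈ -10.2.

μ₀ = -10.2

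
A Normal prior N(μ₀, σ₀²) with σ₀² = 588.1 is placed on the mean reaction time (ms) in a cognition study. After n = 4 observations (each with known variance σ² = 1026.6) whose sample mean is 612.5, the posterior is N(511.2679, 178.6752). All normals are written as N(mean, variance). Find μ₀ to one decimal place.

μ₀ = 279.3

With known observation variance, the Normal–Normal posterior has precision τ_n = τ₀ + n/σ² and mean μ_n = (τ₀μ₀ + (n/σ²)x̄)/τ_n.
Here τ₀ = 1/588.1 = 0.001700 and τ_data = 4/1026.6 = 0.003896, so τ_n = 0.005596.
Rearranging for μ₀: μ₀ = (μ_n·τ_n − τ_data·x̄)/τ₀ = (511.2679·0.005596 − 0.003896·612.5) / 0.001700 = 0.474755/0.001700 ≈ 279.3.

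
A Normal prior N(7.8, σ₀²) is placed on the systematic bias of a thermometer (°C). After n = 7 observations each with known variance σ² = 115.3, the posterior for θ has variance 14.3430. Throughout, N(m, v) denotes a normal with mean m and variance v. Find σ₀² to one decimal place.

σ₀² = 111.0

Posterior precision equals prior precision plus data precision: 1/σ_n² = 1/σ₀² + n/σ².
So 1/σ₀² = 1/14.3430 − 7/115.3 = 0.069720 − 0.060711 = 0.009009.
Hence σ₀² = 1/0.009009 ≈ 111.0.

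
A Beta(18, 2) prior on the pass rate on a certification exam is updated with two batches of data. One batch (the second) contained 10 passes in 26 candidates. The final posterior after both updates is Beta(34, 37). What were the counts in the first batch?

6 passes and 19 failures

Because Beta–binomial updating is additive in the counts, the combined data contributed (α_post−α_prior, β_post−β_prior) successes and failures.
Total across both batches: 34−18=16 passes, 37−2=35 failures.
Subtract the second batch: 16−10=6 passes and 35−16=19 failures.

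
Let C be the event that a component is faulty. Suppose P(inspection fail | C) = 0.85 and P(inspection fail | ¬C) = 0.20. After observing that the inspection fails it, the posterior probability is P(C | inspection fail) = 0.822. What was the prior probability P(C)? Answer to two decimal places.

In odds form, posterior odds = prior odds × likelihood ratio, so prior odds = posterior odds ÷ LR.
Posterior odds = 0.822/(1−0.822) = 4.6180. LR = 0.85/0.20 = 4.2500.
Prior odds = 4.6180/4.2500 = 1.0866, so P(C) = 1.0866/(1+1.0866) ≈ 0.52.

P(C) = 0.52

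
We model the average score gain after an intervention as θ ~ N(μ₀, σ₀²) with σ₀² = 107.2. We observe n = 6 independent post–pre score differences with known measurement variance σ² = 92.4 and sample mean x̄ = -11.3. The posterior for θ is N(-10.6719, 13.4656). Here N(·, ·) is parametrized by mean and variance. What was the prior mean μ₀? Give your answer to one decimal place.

μ₀ = -6.3

With known observation variance, the Normal–Normal posterior has precision τ_n = τ₀ + n/σ² and mean μ_n = (τ₀μ₀ + (n/σ²)x̄)/τ_n.
Here τ₀ = 1/107.2 = 0.009328 and τ_data = 6/92.4 = 0.064935, so τ_n = 0.074263.
Rearranging for μ₀: μ₀ = (μ_n·τ_n − τ_data·x̄)/τ₀ = (-10.6719·0.074263 − 0.064935·-11.3) / 0.009328 = -0.058762/0.009328 ≈ -6.3.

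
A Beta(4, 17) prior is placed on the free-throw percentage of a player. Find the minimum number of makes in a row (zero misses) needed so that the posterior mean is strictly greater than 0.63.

k = 25

After k makes and 0 misses the posterior is Beta(4+k, 17), with mean (4+k)/(4+17+k).
Set (4+k)/(21+k) > 0.63 and solve: k > (0.63·21 − 4)/(1 − 0.63) = 24.946.
The smallest integer exceeding 24.946 is 25, and checking k=25: (29)/(46) = 0.6304 > 0.63.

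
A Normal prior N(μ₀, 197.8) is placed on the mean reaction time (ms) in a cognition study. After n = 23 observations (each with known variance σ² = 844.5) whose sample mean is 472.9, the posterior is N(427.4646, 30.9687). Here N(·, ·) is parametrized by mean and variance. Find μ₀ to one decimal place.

μ₀ = 182.7

With known observation variance, the Normal–Normal posterior has precision τ_n = τ₀ + n/σ² and mean μ_n = (τ₀μ₀ + (n/σ²)x̄)/τ_n.
Here τ₀ = 1/197.8 = 0.005056 and τ_data = 23/844.5 = 0.027235, so τ_n = 0.032291.
Rearranging for μ₀: μ₀ = (μ_n·τ_n − τ_data·x̄)/τ₀ = (427.4646·0.032291 − 0.027235·472.9) / 0.005056 = 0.923828/0.005056 ≈ 182.7.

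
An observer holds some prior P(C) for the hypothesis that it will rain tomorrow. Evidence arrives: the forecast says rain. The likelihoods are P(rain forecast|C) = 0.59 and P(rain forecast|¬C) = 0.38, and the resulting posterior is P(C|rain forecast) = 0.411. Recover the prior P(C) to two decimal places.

Bayes' rule in odds form gives O(C|E) = O(C)·[P(E|C)/P(E|¬C)], hence O(C) = O(C|E)/LR.
Posterior odds = 0.411/(1−0.411) = 0.6978. LR = 0.59/0.38 = 1.5526.
Prior odds = 0.6978/1.5526 = 0.4494, so P(C) = 0.4494/(1+0.4494) ≈ 0.31.

P(C) = 0.31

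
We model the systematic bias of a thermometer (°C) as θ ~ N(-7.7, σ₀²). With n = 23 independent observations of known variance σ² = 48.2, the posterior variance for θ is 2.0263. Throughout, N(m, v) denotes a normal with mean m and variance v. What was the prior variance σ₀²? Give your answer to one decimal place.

σ₀² = 61.2

Posterior precision equals prior precision plus data precision: 1/σ_n² = 1/σ₀² + n/σ².
So 1/σ₀² = 1/2.0263 − 23/48.2 = 0.493510 − 0.477178 = 0.016332.
Hence σ₀² = 1/0.016332 ≈ 61.2.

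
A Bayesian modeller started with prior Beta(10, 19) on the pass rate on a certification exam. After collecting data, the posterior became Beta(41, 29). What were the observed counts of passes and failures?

31 passes and 10 failures

Beta is conjugate to the binomial likelihood: posterior = Beta(a+s, b+f).
So s = 41 − 10 = 31 and f = 29 − 19 = 10.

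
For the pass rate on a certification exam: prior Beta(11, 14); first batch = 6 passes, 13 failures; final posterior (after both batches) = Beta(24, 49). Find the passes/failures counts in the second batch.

Sequential conjugate updates are equivalent to a single update on the pooled data, so total successes = posterior α − prior α and total failures = posterior β − prior β.
Total across both batches: 24−11=13 passes, 49−14=35 failures.
Subtract the first batch: 13−6=7 passes and 35−13=22 failures.

7 passes and 22 failures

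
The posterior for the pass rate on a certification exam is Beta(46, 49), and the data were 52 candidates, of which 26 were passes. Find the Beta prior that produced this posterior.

Beta(20, 23)

A Beta(a, b) prior with s successes and f failures in binomial data gives a Beta(a+s, b+f) posterior.
So a = 46 − 26 = 20 and b = 49 − 26 = 23.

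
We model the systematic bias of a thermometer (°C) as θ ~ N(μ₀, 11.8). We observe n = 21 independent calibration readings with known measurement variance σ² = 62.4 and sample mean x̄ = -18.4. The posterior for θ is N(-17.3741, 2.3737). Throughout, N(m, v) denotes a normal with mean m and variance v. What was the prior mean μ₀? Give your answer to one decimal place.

The posterior mean is a precision-weighted average: μ_n = (τ₀μ₀ + τ_data·x̄)/(τ₀+τ_data), with τ₀=1/σ₀² and τ_data=n/σ².
Here τ₀ = 1/11.8 = 0.084746 and τ_data = 21/62.4 = 0.336538, so τ_n = 0.421284.
Rearranging for μ₀: μ₀ = (μ_n·τ_n − τ_data·x̄)/τ₀ = (-17.3741·0.421284 − 0.336538·-18.4) / 0.084746 = -1.127131/0.084746 ≈ -13.3.

μ₀ = -13.3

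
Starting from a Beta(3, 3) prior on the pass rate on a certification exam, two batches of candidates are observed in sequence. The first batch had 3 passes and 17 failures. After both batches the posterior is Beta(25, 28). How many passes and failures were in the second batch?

Sequential conjugate updates are equivalent to a single update on the pooled data, so total successes = posterior α − prior α and total failures = posterior β − prior β.
Total across both batches: 25−3=22 passes, 28−3=25 failures.
Subtract the first batch: 22−3=19 passes and 25−17=8 failures.

19 passes and 8 failures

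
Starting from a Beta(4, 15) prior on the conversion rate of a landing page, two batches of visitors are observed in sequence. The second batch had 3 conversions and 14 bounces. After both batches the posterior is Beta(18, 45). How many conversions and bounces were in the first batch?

Because Beta–binomial updating is additive in the counts, the combined data contributed (α_post−α_prior, β_post−β_prior) successes and failures.
Total across both batches: 18−4=14 conversions, 45−15=30 bounces.
Subtract the second batch: 14−3=11 conversions and 30−14=16 bounces.

11 conversions and 16 bounces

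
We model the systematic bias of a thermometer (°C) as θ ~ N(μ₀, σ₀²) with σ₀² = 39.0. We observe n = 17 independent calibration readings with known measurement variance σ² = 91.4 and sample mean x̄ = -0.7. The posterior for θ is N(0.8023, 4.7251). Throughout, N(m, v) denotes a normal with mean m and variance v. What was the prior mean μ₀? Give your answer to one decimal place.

μ₀ = 11.7

With known observation variance, the Normal–Normal posterior has precision τ_n = τ₀ + n/σ² and mean μ_n = (τ₀μ₀ + (n/σ²)x̄)/τ_n.
Here τ₀ = 1/39.0 = 0.025641 and τ_data = 17/91.4 = 0.185996, so τ_n = 0.211637.
Rearranging for μ₀: μ₀ = (μ_n·τ_n − τ_data·x̄)/τ₀ = (0.8023·0.211637 − 0.185996·-0.7) / 0.025641 = 0.299994/0.025641 ≈ 11.7.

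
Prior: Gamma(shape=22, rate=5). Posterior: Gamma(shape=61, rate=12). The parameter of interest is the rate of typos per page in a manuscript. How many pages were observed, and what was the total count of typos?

Gamma–Poisson conjugacy: posterior shape = α + Σxᵢ, posterior rate = β + n.
Matching: Σxᵢ = 61 − 22 = 39 and n = 12 − 5 = 7.

n = 7 pages with total 39 typos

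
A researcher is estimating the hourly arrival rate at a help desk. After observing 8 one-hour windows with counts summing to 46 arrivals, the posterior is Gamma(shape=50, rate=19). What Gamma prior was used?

Gamma(shape=4, rate=11)

A Gamma(α, β) prior (rate parametrization) on a Poisson rate with n observations summing to S gives posterior Gamma(α+S, β+n).
So α = 50 − 46 = 4 and β = 19 − 8 = 11.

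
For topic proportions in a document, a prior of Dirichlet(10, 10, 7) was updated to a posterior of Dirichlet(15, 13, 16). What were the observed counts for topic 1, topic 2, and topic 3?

counts (5, 3, 9)

For a Dirichlet(α) prior with multinomial counts c, the posterior is Dirichlet(α + c) componentwise.
Counts are posterior − prior componentwise: 15−10=5, 13−10=3, 16−7=9.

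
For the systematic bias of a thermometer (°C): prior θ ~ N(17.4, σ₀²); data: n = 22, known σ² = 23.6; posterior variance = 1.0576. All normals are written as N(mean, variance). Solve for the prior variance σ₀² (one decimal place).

σ₀² = 75.0

For the Normal–Normal model with known σ², precisions add: τ_n = τ₀ + n/σ².
So 1/σ₀² = 1/1.0576 − 22/23.6 = 0.945537 − 0.932203 = 0.013334.
Hence σ₀² = 1/0.013334 ≈ 75.0.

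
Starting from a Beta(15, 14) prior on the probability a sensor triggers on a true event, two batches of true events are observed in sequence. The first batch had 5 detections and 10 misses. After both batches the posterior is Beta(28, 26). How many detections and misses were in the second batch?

8 detections and 2 misses

Sequential conjugate updates are equivalent to a single update on the pooled data, so total successes = posterior α − prior α and total failures = posterior β − prior β.
Total across both batches: 28−15=13 detections, 26−14=12 misses.
Subtract the first batch: 13−5=8 detections and 12−10=2 misses.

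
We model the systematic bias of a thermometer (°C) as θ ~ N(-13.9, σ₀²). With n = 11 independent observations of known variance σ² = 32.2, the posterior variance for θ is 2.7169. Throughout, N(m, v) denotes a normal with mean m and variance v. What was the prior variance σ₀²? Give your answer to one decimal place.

σ₀² = 37.8

Posterior precision equals prior precision plus data precision: 1/σ_n² = 1/σ₀² + n/σ².
So 1/σ₀² = 1/2.7169 − 11/32.2 = 0.368067 − 0.341615 = 0.026452.
Hence σ₀² = 1/0.026452 ≈ 37.8.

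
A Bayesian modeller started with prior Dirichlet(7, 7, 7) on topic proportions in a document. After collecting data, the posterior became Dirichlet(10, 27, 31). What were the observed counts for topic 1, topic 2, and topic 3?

For a Dirichlet(α) prior with multinomial counts c, the posterior is Dirichlet(α + c) componentwise.
Counts are posterior − prior componentwise: 10−7=3, 27−7=20, 31−7=24.

counts (3, 20, 24)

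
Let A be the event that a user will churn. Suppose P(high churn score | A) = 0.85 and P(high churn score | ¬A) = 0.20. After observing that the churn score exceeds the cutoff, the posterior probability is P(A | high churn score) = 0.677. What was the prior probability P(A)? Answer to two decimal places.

Bayes' rule in odds form gives O(A|E) = O(A)·[P(E|A)/P(E|¬A)], hence O(A) = O(A|E)/LR.
Posterior odds = 0.677/(1−0.677) = 2.0960. LR = 0.85/0.20 = 4.2500.
Prior odds = 2.0960/4.2500 = 0.4932, so P(A) = 0.4932/(1+0.4932) ≈ 0.33.

P(A) = 0.33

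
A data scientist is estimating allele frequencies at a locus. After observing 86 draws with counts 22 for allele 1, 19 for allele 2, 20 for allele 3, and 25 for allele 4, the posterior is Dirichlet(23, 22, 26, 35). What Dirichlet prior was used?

Dirichlet(1, 3, 6, 10)

For a Dirichlet(α) prior with multinomial counts c, the posterior is Dirichlet(α + c) componentwise.
Subtract each count from the matching posterior parameter: 23−22=1, 22−19=3, 26−20=6, 35−25=10.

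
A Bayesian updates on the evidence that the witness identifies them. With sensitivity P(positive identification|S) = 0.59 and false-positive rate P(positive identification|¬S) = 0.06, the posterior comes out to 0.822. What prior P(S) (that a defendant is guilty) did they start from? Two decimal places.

P(S) = 0.32

Bayes' rule in odds form gives O(S|E) = O(S)·[P(E|S)/P(E|¬S)], hence O(S) = O(S|E)/LR.
Posterior odds = 0.822/(1−0.822) = 4.6180. LR = 0.59/0.06 = 9.8333.
Prior odds = 4.6180/9.8333 = 0.4696, so P(S) = 0.4696/(1+0.4696) ≈ 0.32.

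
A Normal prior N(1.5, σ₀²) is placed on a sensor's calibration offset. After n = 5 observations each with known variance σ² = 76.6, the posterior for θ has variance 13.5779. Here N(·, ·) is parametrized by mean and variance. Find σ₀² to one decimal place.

Posterior precision equals prior precision plus data precision: 1/σ_n² = 1/σ₀² + n/σ².
So 1/σ₀² = 1/13.5779 − 5/76.6 = 0.073649 − 0.065274 = 0.008375.
Hence σ₀² = 1/0.008375 ≈ 119.4.

σ₀² = 119.4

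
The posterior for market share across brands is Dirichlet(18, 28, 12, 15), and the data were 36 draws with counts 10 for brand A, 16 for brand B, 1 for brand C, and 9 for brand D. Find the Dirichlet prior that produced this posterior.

Dirichlet(8, 12, 11, 6)

For a Dirichlet(α) prior with multinomial counts c, the posterior is Dirichlet(α + c) componentwise.
Subtract each count from the matching posterior parameter: 18−10=8, 28−16=12, 12−1=11, 15−9=6.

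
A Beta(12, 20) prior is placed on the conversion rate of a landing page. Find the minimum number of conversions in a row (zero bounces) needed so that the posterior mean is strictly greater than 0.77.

After k conversions and 0 bounces the posterior is Beta(12+k, 20), with mean (12+k)/(12+20+k).
Set (12+k)/(32+k) > 0.77 and solve: k > (0.77·32 − 12)/(1 − 0.77) = 54.957.
The smallest integer exceeding 54.957 is 55, and checking k=55: (67)/(87) = 0.7701 > 0.77.

k = 55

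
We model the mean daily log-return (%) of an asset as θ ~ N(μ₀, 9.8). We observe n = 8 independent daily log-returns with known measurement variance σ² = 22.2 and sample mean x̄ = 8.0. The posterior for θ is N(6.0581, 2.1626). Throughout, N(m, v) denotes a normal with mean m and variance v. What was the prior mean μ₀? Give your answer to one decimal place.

μ₀ = -0.8

The posterior mean is a precision-weighted average: μ_n = (τ₀μ₀ + τ_data·x̄)/(τ₀+τ_data), with τ₀=1/σ₀² and τ_data=n/σ².
Here τ₀ = 1/9.8 = 0.102041 and τ_data = 8/22.2 = 0.360360, so τ_n = 0.462401.
Rearranging for μ₀: μ₀ = (μ_n·τ_n − τ_data·x̄)/τ₀ = (6.0581·0.462401 − 0.360360·8.0) / 0.102041 = -0.081609/0.102041 ≈ -0.8.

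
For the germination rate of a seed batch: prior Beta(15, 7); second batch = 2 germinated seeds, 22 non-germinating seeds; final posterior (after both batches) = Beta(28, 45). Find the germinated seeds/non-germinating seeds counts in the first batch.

11 germinated seeds and 16 non-germinating seeds

Because Beta–binomial updating is additive in the counts, the combined data contributed (α_post−α_prior, β_post−β_prior) successes and failures.
Total across both batches: 28−15=13 germinated seeds, 45−7=38 non-germinating seeds.
Subtract the second batch: 13−2=11 germinated seeds and 38−22=16 non-germinating seeds.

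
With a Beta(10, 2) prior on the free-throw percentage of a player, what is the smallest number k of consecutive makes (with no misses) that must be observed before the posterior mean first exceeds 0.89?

After k makes and 0 misses the posterior is Beta(10+k, 2), with mean (10+k)/(10+2+k).
Set (10+k)/(12+k) > 0.89 and solve: k > (0.89·12 − 10)/(1 − 0.89) = 6.182.
The smallest integer exceeding 6.182 is 7, and checking k=7: (17)/(19) = 0.8947 > 0.89.

k = 7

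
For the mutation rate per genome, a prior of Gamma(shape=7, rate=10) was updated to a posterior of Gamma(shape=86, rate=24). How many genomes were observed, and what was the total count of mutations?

n = 14 genomes with total 79 mutations

A Gamma(α, β) prior (rate parametrization) on a Poisson rate with n observations summing to S gives posterior Gamma(α+S, β+n).
Matching: Σxᵢ = 86 − 7 = 79 and n = 24 − 10 = 14.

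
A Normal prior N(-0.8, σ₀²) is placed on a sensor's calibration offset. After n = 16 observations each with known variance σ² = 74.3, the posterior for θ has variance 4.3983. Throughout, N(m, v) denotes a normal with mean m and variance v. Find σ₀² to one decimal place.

σ₀² = 83.2

For the Normal–Normal model with known σ², precisions add: τ_n = τ₀ + n/σ².
So 1/σ₀² = 1/4.3983 − 16/74.3 = 0.227361 − 0.215343 = 0.012018.
Hence σ₀² = 1/0.012018 ≈ 83.2.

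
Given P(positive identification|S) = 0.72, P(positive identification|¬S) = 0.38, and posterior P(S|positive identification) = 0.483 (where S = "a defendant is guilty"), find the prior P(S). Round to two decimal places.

Bayes' rule in odds form gives O(S|E) = O(S)·[P(E|S)/P(E|¬S)], hence O(S) = O(S|E)/LR.
Posterior odds = 0.483/(1−0.483) = 0.9342. LR = 0.72/0.38 = 1.8947.
Prior odds = 0.9342/1.8947 = 0.4931, so P(S) = 0.4931/(1+0.4931) ≈ 0.33.

P(S) = 0.33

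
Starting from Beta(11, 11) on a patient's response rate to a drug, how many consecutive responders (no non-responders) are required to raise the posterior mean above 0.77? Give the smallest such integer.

k = 26

After k responders and 0 non-responders the posterior is Beta(11+k, 11), with mean (11+k)/(11+11+k).
Set (11+k)/(22+k) > 0.77 and solve: k > (0.77·22 − 11)/(1 − 0.77) = 25.826.
The smallest integer exceeding 25.826 is 26.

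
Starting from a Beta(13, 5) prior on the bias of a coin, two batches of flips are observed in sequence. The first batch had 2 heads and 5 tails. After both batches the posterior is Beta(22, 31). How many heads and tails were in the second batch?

7 heads and 21 tails

Because Beta–binomial updating is additive in the counts, the combined data contributed (α_post−α_prior, β_post−β_prior) successes and failures.
Total across both batches: 22−13=9 heads, 31−5=26 tails.
Subtract the first batch: 9−2=7 heads and 26−5=21 tails.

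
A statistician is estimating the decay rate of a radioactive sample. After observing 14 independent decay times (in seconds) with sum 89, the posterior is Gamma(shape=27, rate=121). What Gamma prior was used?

Gamma(shape=13, rate=32)

Gamma–exponential conjugacy: posterior shape = α + n, posterior rate = β + Σtᵢ.
So α = 27 − 14 = 13 and β = 121 − 89 = 32.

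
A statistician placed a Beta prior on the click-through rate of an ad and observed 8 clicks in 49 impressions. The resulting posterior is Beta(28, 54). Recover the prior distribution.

A Beta(α, β) prior with s successes and f failures in binomial data gives a Beta(α+s, β+f) posterior.
So α = 28 − 8 = 20 and β = 54 − 41 = 13.

Beta(20, 13)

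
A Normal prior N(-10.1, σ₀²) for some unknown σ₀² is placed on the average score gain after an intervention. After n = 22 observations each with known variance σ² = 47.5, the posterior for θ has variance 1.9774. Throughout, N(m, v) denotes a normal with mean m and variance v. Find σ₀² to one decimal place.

σ₀² = 23.5

For the Normal–Normal model with known σ², precisions add: τ_n = τ₀ + n/σ².
So 1/σ₀² = 1/1.9774 − 22/47.5 = 0.505715 − 0.463158 = 0.042557.
Hence σ₀² = 1/0.042557 ≈ 23.5.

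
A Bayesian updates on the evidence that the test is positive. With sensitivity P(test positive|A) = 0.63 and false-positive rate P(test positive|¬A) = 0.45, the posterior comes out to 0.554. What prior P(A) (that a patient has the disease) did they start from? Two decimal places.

P(A) = 0.47

Bayes' rule in odds form gives O(A|E) = O(A)·[P(E|A)/P(E|¬A)], hence O(A) = O(A|E)/LR.
Posterior odds = 0.554/(1−0.554) = 1.2422. LR = 0.63/0.45 = 1.4000.
Prior odds = 1.2422/1.4000 = 0.8873, so P(A) = 0.8873/(1+0.8873) ≈ 0.47.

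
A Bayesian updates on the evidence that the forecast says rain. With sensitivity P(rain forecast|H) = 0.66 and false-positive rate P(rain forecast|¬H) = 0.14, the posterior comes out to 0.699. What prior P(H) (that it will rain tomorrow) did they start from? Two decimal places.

In odds form, posterior odds = prior odds × likelihood ratio, so prior odds = posterior odds ÷ LR.
Posterior odds = 0.699/(1−0.699) = 2.3223. LR = 0.66/0.14 = 4.7143.
Prior odds = 2.3223/4.7143 = 0.4926, so P(H) = 0.4926/(1+0.4926) ≈ 0.33.

P(H) = 0.33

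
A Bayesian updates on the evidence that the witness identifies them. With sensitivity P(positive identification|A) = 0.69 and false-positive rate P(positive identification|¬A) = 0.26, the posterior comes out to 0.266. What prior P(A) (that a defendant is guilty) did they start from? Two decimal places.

In odds form, posterior odds = prior odds × likelihood ratio, so prior odds = posterior odds ÷ LR.
Posterior odds = 0.266/(1−0.266) = 0.3624. LR = 0.69/0.26 = 2.6538.
Prior odds = 0.3624/2.6538 = 0.1366, so P(A) = 0.1366/(1+0.1366) ≈ 0.12.

P(A) = 0.12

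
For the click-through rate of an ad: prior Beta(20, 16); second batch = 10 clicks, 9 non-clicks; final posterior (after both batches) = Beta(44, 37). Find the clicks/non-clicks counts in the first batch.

14 clicks and 12 non-clicks

Sequential conjugate updates are equivalent to a single update on the pooled data, so total successes = posterior α − prior α and total failures = posterior β − prior β.
Total across both batches: 44−20=24 clicks, 37−16=21 non-clicks.
Subtract the second batch: 24−10=14 clicks and 21−9=12 non-clicks.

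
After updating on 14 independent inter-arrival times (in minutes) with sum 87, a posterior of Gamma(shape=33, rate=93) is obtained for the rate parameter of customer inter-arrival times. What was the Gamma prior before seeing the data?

For an exponential likelihood with a Gamma(α, β) prior on the rate, n observations with total T give posterior Gamma(α+n, β+T).
So α = 33 − 14 = 19 and β = 93 − 87 = 6.

Gamma(shape=19, rate=6)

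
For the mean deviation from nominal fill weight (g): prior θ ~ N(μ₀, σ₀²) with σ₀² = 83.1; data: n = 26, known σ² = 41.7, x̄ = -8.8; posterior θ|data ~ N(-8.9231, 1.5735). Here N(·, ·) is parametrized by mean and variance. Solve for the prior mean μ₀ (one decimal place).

With known observation variance, the Normal–Normal posterior has precision τ_n = τ₀ + n/σ² and mean μ_n = (τ₀μ₀ + (n/σ²)x̄)/τ_n.
Here τ₀ = 1/83.1 = 0.012034 and τ_data = 26/41.7 = 0.623501, so τ_n = 0.635535.
Rearranging for μ₀: μ₀ = (μ_n·τ_n − τ_data·x̄)/τ₀ = (-8.9231·0.635535 − 0.623501·-8.8) / 0.012034 = -0.184134/0.012034 ≈ -15.3.

μ₀ = -15.3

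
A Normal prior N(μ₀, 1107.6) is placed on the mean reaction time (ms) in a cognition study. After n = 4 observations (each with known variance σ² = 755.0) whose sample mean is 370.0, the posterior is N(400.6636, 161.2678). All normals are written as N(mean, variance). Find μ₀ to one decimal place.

μ₀ = 580.6

The posterior mean is a precision-weighted average: μ_n = (τ₀μ₀ + τ_data·x̄)/(τ₀+τ_data), with τ₀=1/σ₀² and τ_data=n/σ².
Here τ₀ = 1/1107.6 = 0.000903 and τ_data = 4/755.0 = 0.005298, so τ_n = 0.006201.
Rearranging for μ₀: μ₀ = (μ_n·τ_n − τ_data·x̄)/τ₀ = (400.6636·0.006201 − 0.005298·370.0) / 0.000903 = 0.524255/0.000903 ≈ 580.6.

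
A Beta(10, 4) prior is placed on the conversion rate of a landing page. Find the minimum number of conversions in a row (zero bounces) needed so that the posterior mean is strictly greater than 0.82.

After k conversions and 0 bounces the posterior is Beta(10+k, 4), with mean (10+k)/(10+4+k).
Set (10+k)/(14+k) > 0.82 and solve: k > (0.82·14 − 10)/(1 − 0.82) = 8.222.
The smallest integer exceeding 8.222 is 9, and checking k=9: (19)/(23) = 0.8261 > 0.82.

k = 9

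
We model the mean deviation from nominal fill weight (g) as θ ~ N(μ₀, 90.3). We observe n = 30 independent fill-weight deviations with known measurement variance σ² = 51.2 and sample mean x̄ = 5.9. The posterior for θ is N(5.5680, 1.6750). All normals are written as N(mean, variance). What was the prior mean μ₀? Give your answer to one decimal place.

The posterior mean is a precision-weighted average: μ_n = (τ₀μ₀ + τ_data·x̄)/(τ₀+τ_data), with τ₀=1/σ₀² and τ_data=n/σ².
Here τ₀ = 1/90.3 = 0.011074 and τ_data = 30/51.2 = 0.585938, so τ_n = 0.597012.
Rearranging for μ₀: μ₀ = (μ_n·τ_n − τ_data·x̄)/τ₀ = (5.5680·0.597012 − 0.585938·5.9) / 0.011074 = -0.132871/0.011074 ≈ -12.0.

μ₀ = -12.0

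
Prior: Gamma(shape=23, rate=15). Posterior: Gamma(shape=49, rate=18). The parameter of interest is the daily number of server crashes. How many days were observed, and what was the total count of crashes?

n = 3 days with total 26 crashes

A Gamma(α, β) prior (rate parametrization) on a Poisson rate with n observations summing to S gives posterior Gamma(α+S, β+n).
Matching: Σxᵢ = 49 − 23 = 26 and n = 18 − 15 = 3.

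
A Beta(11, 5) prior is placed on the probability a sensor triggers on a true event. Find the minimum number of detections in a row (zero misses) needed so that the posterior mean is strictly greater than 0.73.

k = 3

After k detections and 0 misses the posterior is Beta(11+k, 5), with mean (11+k)/(11+5+k).
Set (11+k)/(16+k) > 0.73 and solve: k > (0.73·16 − 11)/(1 − 0.73) = 2.519.
The smallest integer exceeding 2.519 is 3, and checking k=3: (14)/(19) = 0.7368 > 0.73.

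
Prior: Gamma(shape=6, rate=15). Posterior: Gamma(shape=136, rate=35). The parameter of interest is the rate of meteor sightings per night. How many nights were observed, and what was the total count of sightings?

n = 20 nights with total 130 sightings

Gamma–Poisson conjugacy: posterior shape = α + Σxᵢ, posterior rate = β + n.
Matching: Σxᵢ = 136 − 6 = 130 and n = 35 − 15 = 20.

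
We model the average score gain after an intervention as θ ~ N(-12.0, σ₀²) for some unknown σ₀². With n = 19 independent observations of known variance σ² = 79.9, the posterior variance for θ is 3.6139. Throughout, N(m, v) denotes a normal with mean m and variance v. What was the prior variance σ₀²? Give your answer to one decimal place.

σ₀² = 25.7

Posterior precision equals prior precision plus data precision: 1/σ_n² = 1/σ₀² + n/σ².
So 1/σ₀² = 1/3.6139 − 19/79.9 = 0.276709 − 0.237797 = 0.038912.
Hence σ₀² = 1/0.038912 ≈ 25.7.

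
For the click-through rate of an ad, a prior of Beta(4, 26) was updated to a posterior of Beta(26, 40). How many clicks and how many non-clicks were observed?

22 clicks and 14 non-clicks

Under Beta–binomial conjugacy the posterior parameters are (α+s, β+f).
So s = 26 − 4 = 22 and f = 40 − 26 = 14.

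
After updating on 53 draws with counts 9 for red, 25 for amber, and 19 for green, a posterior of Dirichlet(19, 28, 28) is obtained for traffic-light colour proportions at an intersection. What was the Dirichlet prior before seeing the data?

For a Dirichlet(α) prior with multinomial counts c, the posterior is Dirichlet(α + c) componentwise.
Subtract each count from the matching posterior parameter: 19−9=10, 28−25=3, 28−19=9.

Dirichlet(10, 3, 9)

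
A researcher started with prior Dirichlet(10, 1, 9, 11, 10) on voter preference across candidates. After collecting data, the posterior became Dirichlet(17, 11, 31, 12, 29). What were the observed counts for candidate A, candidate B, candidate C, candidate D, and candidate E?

For a Dirichlet(α) prior with multinomial counts c, the posterior is Dirichlet(α + c) componentwise.
Counts are posterior − prior componentwise: 17−10=7, 11−1=10, 31−9=22, 12−11=1, 29−10=19.

counts (7, 10, 22, 1, 19)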